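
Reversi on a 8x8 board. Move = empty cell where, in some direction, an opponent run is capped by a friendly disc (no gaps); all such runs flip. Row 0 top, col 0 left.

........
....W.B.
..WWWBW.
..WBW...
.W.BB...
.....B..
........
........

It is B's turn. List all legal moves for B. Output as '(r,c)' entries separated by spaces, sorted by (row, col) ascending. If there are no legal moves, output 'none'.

Answer: (0,3) (0,4) (1,1) (1,3) (1,5) (2,1) (2,7) (3,1) (3,5) (3,6)

Derivation:
(0,3): flips 1 -> legal
(0,4): flips 3 -> legal
(0,5): no bracket -> illegal
(1,1): flips 1 -> legal
(1,2): no bracket -> illegal
(1,3): flips 1 -> legal
(1,5): flips 1 -> legal
(1,7): no bracket -> illegal
(2,1): flips 4 -> legal
(2,7): flips 1 -> legal
(3,0): no bracket -> illegal
(3,1): flips 1 -> legal
(3,5): flips 1 -> legal
(3,6): flips 1 -> legal
(3,7): no bracket -> illegal
(4,0): no bracket -> illegal
(4,2): no bracket -> illegal
(4,5): no bracket -> illegal
(5,0): no bracket -> illegal
(5,1): no bracket -> illegal
(5,2): no bracket -> illegal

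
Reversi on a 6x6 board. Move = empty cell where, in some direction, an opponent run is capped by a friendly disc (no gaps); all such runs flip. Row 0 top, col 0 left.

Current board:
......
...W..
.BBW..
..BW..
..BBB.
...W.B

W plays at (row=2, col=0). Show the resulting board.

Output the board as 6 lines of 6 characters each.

Place W at (2,0); scan 8 dirs for brackets.
Dir NW: edge -> no flip
Dir N: first cell '.' (not opp) -> no flip
Dir NE: first cell '.' (not opp) -> no flip
Dir W: edge -> no flip
Dir E: opp run (2,1) (2,2) capped by W -> flip
Dir SW: edge -> no flip
Dir S: first cell '.' (not opp) -> no flip
Dir SE: first cell '.' (not opp) -> no flip
All flips: (2,1) (2,2)

Answer: ......
...W..
WWWW..
..BW..
..BBB.
...W.B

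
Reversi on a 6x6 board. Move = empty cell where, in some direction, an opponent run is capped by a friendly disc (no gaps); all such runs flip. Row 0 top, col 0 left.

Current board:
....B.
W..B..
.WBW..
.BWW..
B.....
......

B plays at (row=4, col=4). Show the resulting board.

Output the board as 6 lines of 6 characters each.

Place B at (4,4); scan 8 dirs for brackets.
Dir NW: opp run (3,3) capped by B -> flip
Dir N: first cell '.' (not opp) -> no flip
Dir NE: first cell '.' (not opp) -> no flip
Dir W: first cell '.' (not opp) -> no flip
Dir E: first cell '.' (not opp) -> no flip
Dir SW: first cell '.' (not opp) -> no flip
Dir S: first cell '.' (not opp) -> no flip
Dir SE: first cell '.' (not opp) -> no flip
All flips: (3,3)

Answer: ....B.
W..B..
.WBW..
.BWB..
B...B.
......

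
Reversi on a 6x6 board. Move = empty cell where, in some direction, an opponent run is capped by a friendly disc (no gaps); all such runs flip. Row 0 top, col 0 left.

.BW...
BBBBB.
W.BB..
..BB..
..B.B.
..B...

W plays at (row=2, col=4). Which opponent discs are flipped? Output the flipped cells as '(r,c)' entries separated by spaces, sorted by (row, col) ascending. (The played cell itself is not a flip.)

Dir NW: opp run (1,3) capped by W -> flip
Dir N: opp run (1,4), next='.' -> no flip
Dir NE: first cell '.' (not opp) -> no flip
Dir W: opp run (2,3) (2,2), next='.' -> no flip
Dir E: first cell '.' (not opp) -> no flip
Dir SW: opp run (3,3) (4,2), next='.' -> no flip
Dir S: first cell '.' (not opp) -> no flip
Dir SE: first cell '.' (not opp) -> no flip

Answer: (1,3)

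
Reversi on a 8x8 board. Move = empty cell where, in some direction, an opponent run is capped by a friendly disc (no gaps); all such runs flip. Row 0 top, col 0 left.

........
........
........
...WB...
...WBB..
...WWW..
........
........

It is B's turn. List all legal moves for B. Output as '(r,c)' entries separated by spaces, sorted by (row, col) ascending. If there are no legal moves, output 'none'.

Answer: (2,2) (3,2) (4,2) (5,2) (6,2) (6,3) (6,4) (6,5) (6,6)

Derivation:
(2,2): flips 1 -> legal
(2,3): no bracket -> illegal
(2,4): no bracket -> illegal
(3,2): flips 1 -> legal
(4,2): flips 1 -> legal
(4,6): no bracket -> illegal
(5,2): flips 1 -> legal
(5,6): no bracket -> illegal
(6,2): flips 1 -> legal
(6,3): flips 1 -> legal
(6,4): flips 1 -> legal
(6,5): flips 1 -> legal
(6,6): flips 1 -> legal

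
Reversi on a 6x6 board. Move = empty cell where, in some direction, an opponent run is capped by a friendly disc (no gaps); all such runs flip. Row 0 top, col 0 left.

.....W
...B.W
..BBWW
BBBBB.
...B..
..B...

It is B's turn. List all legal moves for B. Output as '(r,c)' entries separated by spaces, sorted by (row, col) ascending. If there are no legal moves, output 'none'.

Answer: (1,4) (3,5)

Derivation:
(0,4): no bracket -> illegal
(1,4): flips 1 -> legal
(3,5): flips 1 -> legal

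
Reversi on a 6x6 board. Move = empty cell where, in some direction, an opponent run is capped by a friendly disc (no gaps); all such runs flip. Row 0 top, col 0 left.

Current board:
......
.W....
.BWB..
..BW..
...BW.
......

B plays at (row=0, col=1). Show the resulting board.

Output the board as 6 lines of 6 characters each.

Place B at (0,1); scan 8 dirs for brackets.
Dir NW: edge -> no flip
Dir N: edge -> no flip
Dir NE: edge -> no flip
Dir W: first cell '.' (not opp) -> no flip
Dir E: first cell '.' (not opp) -> no flip
Dir SW: first cell '.' (not opp) -> no flip
Dir S: opp run (1,1) capped by B -> flip
Dir SE: first cell '.' (not opp) -> no flip
All flips: (1,1)

Answer: .B....
.B....
.BWB..
..BW..
...BW.
......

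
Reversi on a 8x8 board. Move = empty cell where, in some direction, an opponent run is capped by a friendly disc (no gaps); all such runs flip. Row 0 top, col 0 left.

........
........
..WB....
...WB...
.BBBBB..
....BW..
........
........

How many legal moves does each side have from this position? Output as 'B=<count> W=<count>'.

Answer: B=7 W=5

Derivation:
-- B to move --
(1,1): flips 2 -> legal
(1,2): no bracket -> illegal
(1,3): no bracket -> illegal
(2,1): flips 1 -> legal
(2,4): flips 1 -> legal
(3,1): no bracket -> illegal
(3,2): flips 1 -> legal
(4,6): no bracket -> illegal
(5,6): flips 1 -> legal
(6,4): no bracket -> illegal
(6,5): flips 1 -> legal
(6,6): flips 1 -> legal
B mobility = 7
-- W to move --
(1,2): no bracket -> illegal
(1,3): flips 1 -> legal
(1,4): no bracket -> illegal
(2,4): flips 1 -> legal
(2,5): no bracket -> illegal
(3,0): no bracket -> illegal
(3,1): no bracket -> illegal
(3,2): no bracket -> illegal
(3,5): flips 2 -> legal
(3,6): no bracket -> illegal
(4,0): no bracket -> illegal
(4,6): no bracket -> illegal
(5,0): no bracket -> illegal
(5,1): flips 1 -> legal
(5,2): no bracket -> illegal
(5,3): flips 2 -> legal
(5,6): no bracket -> illegal
(6,3): no bracket -> illegal
(6,4): no bracket -> illegal
(6,5): no bracket -> illegal
W mobility = 5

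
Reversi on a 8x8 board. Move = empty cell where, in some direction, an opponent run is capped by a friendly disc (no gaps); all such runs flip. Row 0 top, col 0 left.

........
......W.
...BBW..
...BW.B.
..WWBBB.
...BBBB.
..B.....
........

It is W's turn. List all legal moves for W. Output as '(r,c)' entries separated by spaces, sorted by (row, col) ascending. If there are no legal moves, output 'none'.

(1,2): flips 1 -> legal
(1,3): flips 2 -> legal
(1,4): flips 1 -> legal
(1,5): flips 2 -> legal
(2,2): flips 2 -> legal
(2,6): no bracket -> illegal
(2,7): no bracket -> illegal
(3,2): flips 1 -> legal
(3,5): no bracket -> illegal
(3,7): no bracket -> illegal
(4,7): flips 4 -> legal
(5,1): no bracket -> illegal
(5,2): no bracket -> illegal
(5,7): no bracket -> illegal
(6,1): no bracket -> illegal
(6,3): flips 1 -> legal
(6,4): flips 3 -> legal
(6,5): flips 1 -> legal
(6,6): no bracket -> illegal
(6,7): flips 2 -> legal
(7,1): no bracket -> illegal
(7,2): no bracket -> illegal
(7,3): no bracket -> illegal

Answer: (1,2) (1,3) (1,4) (1,5) (2,2) (3,2) (4,7) (6,3) (6,4) (6,5) (6,7)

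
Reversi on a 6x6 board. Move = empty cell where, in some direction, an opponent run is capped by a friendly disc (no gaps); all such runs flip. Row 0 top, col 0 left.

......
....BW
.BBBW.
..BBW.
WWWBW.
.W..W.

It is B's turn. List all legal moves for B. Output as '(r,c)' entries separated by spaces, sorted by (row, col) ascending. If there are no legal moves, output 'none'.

(0,4): no bracket -> illegal
(0,5): no bracket -> illegal
(1,3): no bracket -> illegal
(2,5): flips 2 -> legal
(3,0): no bracket -> illegal
(3,1): no bracket -> illegal
(3,5): flips 1 -> legal
(4,5): flips 2 -> legal
(5,0): flips 1 -> legal
(5,2): flips 1 -> legal
(5,3): no bracket -> illegal
(5,5): flips 1 -> legal

Answer: (2,5) (3,5) (4,5) (5,0) (5,2) (5,5)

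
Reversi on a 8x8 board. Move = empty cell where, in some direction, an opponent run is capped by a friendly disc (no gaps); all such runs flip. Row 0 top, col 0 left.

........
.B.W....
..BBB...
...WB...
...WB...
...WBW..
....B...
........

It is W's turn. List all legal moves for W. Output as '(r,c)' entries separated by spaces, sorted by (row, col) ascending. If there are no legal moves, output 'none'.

Answer: (0,0) (1,5) (2,5) (3,1) (3,5) (4,5) (6,5) (7,3) (7,5)

Derivation:
(0,0): flips 2 -> legal
(0,1): no bracket -> illegal
(0,2): no bracket -> illegal
(1,0): no bracket -> illegal
(1,2): no bracket -> illegal
(1,4): no bracket -> illegal
(1,5): flips 1 -> legal
(2,0): no bracket -> illegal
(2,1): no bracket -> illegal
(2,5): flips 1 -> legal
(3,1): flips 1 -> legal
(3,2): no bracket -> illegal
(3,5): flips 3 -> legal
(4,5): flips 1 -> legal
(6,3): no bracket -> illegal
(6,5): flips 1 -> legal
(7,3): flips 1 -> legal
(7,4): no bracket -> illegal
(7,5): flips 1 -> legal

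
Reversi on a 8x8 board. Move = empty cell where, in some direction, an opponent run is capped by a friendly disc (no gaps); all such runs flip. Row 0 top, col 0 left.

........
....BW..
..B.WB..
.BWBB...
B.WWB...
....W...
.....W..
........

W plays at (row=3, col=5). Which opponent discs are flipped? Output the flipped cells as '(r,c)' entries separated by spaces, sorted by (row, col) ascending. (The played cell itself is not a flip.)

Answer: (2,5) (3,3) (3,4)

Derivation:
Dir NW: first cell 'W' (not opp) -> no flip
Dir N: opp run (2,5) capped by W -> flip
Dir NE: first cell '.' (not opp) -> no flip
Dir W: opp run (3,4) (3,3) capped by W -> flip
Dir E: first cell '.' (not opp) -> no flip
Dir SW: opp run (4,4), next='.' -> no flip
Dir S: first cell '.' (not opp) -> no flip
Dir SE: first cell '.' (not opp) -> no flip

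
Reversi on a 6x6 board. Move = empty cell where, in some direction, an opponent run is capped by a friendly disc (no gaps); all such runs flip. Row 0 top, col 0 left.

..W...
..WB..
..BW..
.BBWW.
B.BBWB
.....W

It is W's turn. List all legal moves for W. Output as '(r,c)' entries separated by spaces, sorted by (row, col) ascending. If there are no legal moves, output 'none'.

Answer: (0,3) (1,1) (1,4) (2,1) (2,4) (3,0) (3,5) (4,1) (5,1) (5,2) (5,3)

Derivation:
(0,3): flips 1 -> legal
(0,4): no bracket -> illegal
(1,1): flips 1 -> legal
(1,4): flips 1 -> legal
(2,0): no bracket -> illegal
(2,1): flips 1 -> legal
(2,4): flips 1 -> legal
(3,0): flips 2 -> legal
(3,5): flips 1 -> legal
(4,1): flips 3 -> legal
(5,0): no bracket -> illegal
(5,1): flips 1 -> legal
(5,2): flips 4 -> legal
(5,3): flips 1 -> legal
(5,4): no bracket -> illegal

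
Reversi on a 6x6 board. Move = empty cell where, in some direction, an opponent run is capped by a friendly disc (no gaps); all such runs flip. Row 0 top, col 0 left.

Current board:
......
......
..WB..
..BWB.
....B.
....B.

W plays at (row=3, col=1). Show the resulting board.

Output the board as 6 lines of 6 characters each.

Answer: ......
......
..WB..
.WWWB.
....B.
....B.

Derivation:
Place W at (3,1); scan 8 dirs for brackets.
Dir NW: first cell '.' (not opp) -> no flip
Dir N: first cell '.' (not opp) -> no flip
Dir NE: first cell 'W' (not opp) -> no flip
Dir W: first cell '.' (not opp) -> no flip
Dir E: opp run (3,2) capped by W -> flip
Dir SW: first cell '.' (not opp) -> no flip
Dir S: first cell '.' (not opp) -> no flip
Dir SE: first cell '.' (not opp) -> no flip
All flips: (3,2)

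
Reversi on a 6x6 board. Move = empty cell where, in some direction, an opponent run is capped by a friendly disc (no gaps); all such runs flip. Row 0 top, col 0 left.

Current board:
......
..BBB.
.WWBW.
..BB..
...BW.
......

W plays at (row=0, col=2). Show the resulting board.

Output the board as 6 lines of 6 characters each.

Place W at (0,2); scan 8 dirs for brackets.
Dir NW: edge -> no flip
Dir N: edge -> no flip
Dir NE: edge -> no flip
Dir W: first cell '.' (not opp) -> no flip
Dir E: first cell '.' (not opp) -> no flip
Dir SW: first cell '.' (not opp) -> no flip
Dir S: opp run (1,2) capped by W -> flip
Dir SE: opp run (1,3) capped by W -> flip
All flips: (1,2) (1,3)

Answer: ..W...
..WWB.
.WWBW.
..BB..
...BW.
......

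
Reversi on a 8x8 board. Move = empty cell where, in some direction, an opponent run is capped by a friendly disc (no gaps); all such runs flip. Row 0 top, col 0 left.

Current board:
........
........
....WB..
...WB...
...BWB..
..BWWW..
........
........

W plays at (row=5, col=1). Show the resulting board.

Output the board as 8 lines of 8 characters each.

Answer: ........
........
....WB..
...WB...
...BWB..
.WWWWW..
........
........

Derivation:
Place W at (5,1); scan 8 dirs for brackets.
Dir NW: first cell '.' (not opp) -> no flip
Dir N: first cell '.' (not opp) -> no flip
Dir NE: first cell '.' (not opp) -> no flip
Dir W: first cell '.' (not opp) -> no flip
Dir E: opp run (5,2) capped by W -> flip
Dir SW: first cell '.' (not opp) -> no flip
Dir S: first cell '.' (not opp) -> no flip
Dir SE: first cell '.' (not opp) -> no flip
All flips: (5,2)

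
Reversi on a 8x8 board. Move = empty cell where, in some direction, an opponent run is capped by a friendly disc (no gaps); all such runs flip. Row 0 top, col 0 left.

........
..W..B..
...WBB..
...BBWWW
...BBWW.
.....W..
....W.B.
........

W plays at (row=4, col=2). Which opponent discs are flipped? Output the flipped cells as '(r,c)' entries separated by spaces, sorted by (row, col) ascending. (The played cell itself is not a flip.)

Answer: (4,3) (4,4)

Derivation:
Dir NW: first cell '.' (not opp) -> no flip
Dir N: first cell '.' (not opp) -> no flip
Dir NE: opp run (3,3) (2,4) (1,5), next='.' -> no flip
Dir W: first cell '.' (not opp) -> no flip
Dir E: opp run (4,3) (4,4) capped by W -> flip
Dir SW: first cell '.' (not opp) -> no flip
Dir S: first cell '.' (not opp) -> no flip
Dir SE: first cell '.' (not opp) -> no flip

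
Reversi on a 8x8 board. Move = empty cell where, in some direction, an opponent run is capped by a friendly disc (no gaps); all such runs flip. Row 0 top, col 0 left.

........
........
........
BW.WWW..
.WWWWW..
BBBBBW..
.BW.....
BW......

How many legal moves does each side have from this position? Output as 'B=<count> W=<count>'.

-- B to move --
(2,0): flips 2 -> legal
(2,1): flips 2 -> legal
(2,2): no bracket -> illegal
(2,3): flips 2 -> legal
(2,4): flips 4 -> legal
(2,5): flips 2 -> legal
(2,6): flips 2 -> legal
(3,2): flips 4 -> legal
(3,6): flips 1 -> legal
(4,0): no bracket -> illegal
(4,6): no bracket -> illegal
(5,6): flips 1 -> legal
(6,0): no bracket -> illegal
(6,3): flips 1 -> legal
(6,4): no bracket -> illegal
(6,5): no bracket -> illegal
(6,6): no bracket -> illegal
(7,2): flips 2 -> legal
(7,3): flips 1 -> legal
B mobility = 12
-- W to move --
(2,0): no bracket -> illegal
(2,1): no bracket -> illegal
(4,0): flips 1 -> legal
(6,0): flips 2 -> legal
(6,3): flips 3 -> legal
(6,4): flips 2 -> legal
(6,5): flips 1 -> legal
(7,2): no bracket -> illegal
W mobility = 5

Answer: B=12 W=5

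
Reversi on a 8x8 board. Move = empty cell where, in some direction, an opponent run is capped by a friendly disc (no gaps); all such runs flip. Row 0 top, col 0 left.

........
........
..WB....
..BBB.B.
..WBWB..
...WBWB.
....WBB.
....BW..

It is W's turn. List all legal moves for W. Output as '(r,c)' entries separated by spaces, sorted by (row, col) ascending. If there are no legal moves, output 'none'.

Answer: (1,3) (2,4) (3,5) (4,6) (5,7) (6,7) (7,3) (7,7)

Derivation:
(1,2): no bracket -> illegal
(1,3): flips 3 -> legal
(1,4): no bracket -> illegal
(2,1): no bracket -> illegal
(2,4): flips 3 -> legal
(2,5): no bracket -> illegal
(2,6): no bracket -> illegal
(2,7): no bracket -> illegal
(3,1): no bracket -> illegal
(3,5): flips 1 -> legal
(3,7): no bracket -> illegal
(4,1): no bracket -> illegal
(4,6): flips 1 -> legal
(4,7): no bracket -> illegal
(5,2): no bracket -> illegal
(5,7): flips 2 -> legal
(6,3): no bracket -> illegal
(6,7): flips 2 -> legal
(7,3): flips 1 -> legal
(7,6): no bracket -> illegal
(7,7): flips 1 -> legal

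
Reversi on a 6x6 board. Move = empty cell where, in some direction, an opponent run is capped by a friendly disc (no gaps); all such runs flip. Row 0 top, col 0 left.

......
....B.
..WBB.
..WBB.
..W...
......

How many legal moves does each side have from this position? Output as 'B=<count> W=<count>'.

Answer: B=5 W=5

Derivation:
-- B to move --
(1,1): flips 1 -> legal
(1,2): no bracket -> illegal
(1,3): no bracket -> illegal
(2,1): flips 1 -> legal
(3,1): flips 1 -> legal
(4,1): flips 1 -> legal
(4,3): no bracket -> illegal
(5,1): flips 1 -> legal
(5,2): no bracket -> illegal
(5,3): no bracket -> illegal
B mobility = 5
-- W to move --
(0,3): no bracket -> illegal
(0,4): no bracket -> illegal
(0,5): flips 2 -> legal
(1,2): no bracket -> illegal
(1,3): no bracket -> illegal
(1,5): flips 2 -> legal
(2,5): flips 2 -> legal
(3,5): flips 2 -> legal
(4,3): no bracket -> illegal
(4,4): flips 1 -> legal
(4,5): no bracket -> illegal
W mobility = 5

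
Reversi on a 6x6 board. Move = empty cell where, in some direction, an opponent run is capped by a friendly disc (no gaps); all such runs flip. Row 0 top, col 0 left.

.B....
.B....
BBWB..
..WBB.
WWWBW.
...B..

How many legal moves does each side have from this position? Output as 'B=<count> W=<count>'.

Answer: B=7 W=6

Derivation:
-- B to move --
(1,2): no bracket -> illegal
(1,3): no bracket -> illegal
(3,0): no bracket -> illegal
(3,1): flips 2 -> legal
(3,5): flips 1 -> legal
(4,5): flips 1 -> legal
(5,0): flips 2 -> legal
(5,1): flips 1 -> legal
(5,2): no bracket -> illegal
(5,4): flips 1 -> legal
(5,5): flips 1 -> legal
B mobility = 7
-- W to move --
(0,0): flips 1 -> legal
(0,2): no bracket -> illegal
(1,0): flips 1 -> legal
(1,2): no bracket -> illegal
(1,3): no bracket -> illegal
(1,4): flips 1 -> legal
(2,4): flips 3 -> legal
(2,5): no bracket -> illegal
(3,0): no bracket -> illegal
(3,1): no bracket -> illegal
(3,5): flips 2 -> legal
(4,5): no bracket -> illegal
(5,2): no bracket -> illegal
(5,4): flips 1 -> legal
W mobility = 6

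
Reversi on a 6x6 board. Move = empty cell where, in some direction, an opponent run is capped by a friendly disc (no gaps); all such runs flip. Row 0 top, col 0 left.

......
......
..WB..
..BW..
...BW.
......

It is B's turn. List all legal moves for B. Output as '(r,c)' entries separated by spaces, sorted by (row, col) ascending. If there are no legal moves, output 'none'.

(1,1): no bracket -> illegal
(1,2): flips 1 -> legal
(1,3): no bracket -> illegal
(2,1): flips 1 -> legal
(2,4): no bracket -> illegal
(3,1): no bracket -> illegal
(3,4): flips 1 -> legal
(3,5): no bracket -> illegal
(4,2): no bracket -> illegal
(4,5): flips 1 -> legal
(5,3): no bracket -> illegal
(5,4): no bracket -> illegal
(5,5): no bracket -> illegal

Answer: (1,2) (2,1) (3,4) (4,5)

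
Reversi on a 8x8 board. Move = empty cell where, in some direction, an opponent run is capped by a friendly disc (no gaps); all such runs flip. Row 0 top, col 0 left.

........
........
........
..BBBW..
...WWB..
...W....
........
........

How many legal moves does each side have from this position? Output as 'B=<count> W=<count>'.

-- B to move --
(2,4): no bracket -> illegal
(2,5): flips 1 -> legal
(2,6): no bracket -> illegal
(3,6): flips 1 -> legal
(4,2): flips 2 -> legal
(4,6): no bracket -> illegal
(5,2): flips 1 -> legal
(5,4): flips 2 -> legal
(5,5): flips 1 -> legal
(6,2): no bracket -> illegal
(6,3): flips 2 -> legal
(6,4): no bracket -> illegal
B mobility = 7
-- W to move --
(2,1): flips 1 -> legal
(2,2): flips 1 -> legal
(2,3): flips 1 -> legal
(2,4): flips 1 -> legal
(2,5): flips 1 -> legal
(3,1): flips 3 -> legal
(3,6): no bracket -> illegal
(4,1): no bracket -> illegal
(4,2): no bracket -> illegal
(4,6): flips 1 -> legal
(5,4): no bracket -> illegal
(5,5): flips 1 -> legal
(5,6): no bracket -> illegal
W mobility = 8

Answer: B=7 W=8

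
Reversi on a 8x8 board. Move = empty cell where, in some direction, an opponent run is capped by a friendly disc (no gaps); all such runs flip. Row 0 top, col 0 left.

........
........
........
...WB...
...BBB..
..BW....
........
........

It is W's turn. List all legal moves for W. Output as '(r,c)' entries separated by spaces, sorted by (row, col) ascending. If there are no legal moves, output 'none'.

Answer: (3,5) (5,1) (5,5)

Derivation:
(2,3): no bracket -> illegal
(2,4): no bracket -> illegal
(2,5): no bracket -> illegal
(3,2): no bracket -> illegal
(3,5): flips 2 -> legal
(3,6): no bracket -> illegal
(4,1): no bracket -> illegal
(4,2): no bracket -> illegal
(4,6): no bracket -> illegal
(5,1): flips 1 -> legal
(5,4): no bracket -> illegal
(5,5): flips 1 -> legal
(5,6): no bracket -> illegal
(6,1): no bracket -> illegal
(6,2): no bracket -> illegal
(6,3): no bracket -> illegal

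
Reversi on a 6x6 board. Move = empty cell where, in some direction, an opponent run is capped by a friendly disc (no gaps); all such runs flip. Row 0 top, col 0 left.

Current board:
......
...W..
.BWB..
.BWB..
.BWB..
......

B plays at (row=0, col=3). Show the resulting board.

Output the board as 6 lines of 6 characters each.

Answer: ...B..
...B..
.BWB..
.BWB..
.BWB..
......

Derivation:
Place B at (0,3); scan 8 dirs for brackets.
Dir NW: edge -> no flip
Dir N: edge -> no flip
Dir NE: edge -> no flip
Dir W: first cell '.' (not opp) -> no flip
Dir E: first cell '.' (not opp) -> no flip
Dir SW: first cell '.' (not opp) -> no flip
Dir S: opp run (1,3) capped by B -> flip
Dir SE: first cell '.' (not opp) -> no flip
All flips: (1,3)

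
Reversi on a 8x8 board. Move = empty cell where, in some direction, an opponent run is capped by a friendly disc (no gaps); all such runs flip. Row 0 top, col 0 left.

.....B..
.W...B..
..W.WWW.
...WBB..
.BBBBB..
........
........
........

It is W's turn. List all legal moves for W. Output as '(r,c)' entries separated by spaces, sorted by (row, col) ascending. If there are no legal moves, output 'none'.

(0,4): flips 1 -> legal
(0,6): flips 1 -> legal
(1,4): no bracket -> illegal
(1,6): no bracket -> illegal
(2,3): no bracket -> illegal
(3,0): no bracket -> illegal
(3,1): no bracket -> illegal
(3,2): no bracket -> illegal
(3,6): flips 2 -> legal
(4,0): no bracket -> illegal
(4,6): flips 1 -> legal
(5,0): no bracket -> illegal
(5,1): flips 1 -> legal
(5,2): flips 2 -> legal
(5,3): flips 3 -> legal
(5,4): flips 2 -> legal
(5,5): flips 3 -> legal
(5,6): no bracket -> illegal

Answer: (0,4) (0,6) (3,6) (4,6) (5,1) (5,2) (5,3) (5,4) (5,5)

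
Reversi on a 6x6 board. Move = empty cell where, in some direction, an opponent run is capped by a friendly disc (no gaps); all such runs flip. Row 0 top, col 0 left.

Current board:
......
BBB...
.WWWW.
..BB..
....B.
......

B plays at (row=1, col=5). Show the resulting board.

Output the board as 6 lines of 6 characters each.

Answer: ......
BBB..B
.WWWB.
..BB..
....B.
......

Derivation:
Place B at (1,5); scan 8 dirs for brackets.
Dir NW: first cell '.' (not opp) -> no flip
Dir N: first cell '.' (not opp) -> no flip
Dir NE: edge -> no flip
Dir W: first cell '.' (not opp) -> no flip
Dir E: edge -> no flip
Dir SW: opp run (2,4) capped by B -> flip
Dir S: first cell '.' (not opp) -> no flip
Dir SE: edge -> no flip
All flips: (2,4)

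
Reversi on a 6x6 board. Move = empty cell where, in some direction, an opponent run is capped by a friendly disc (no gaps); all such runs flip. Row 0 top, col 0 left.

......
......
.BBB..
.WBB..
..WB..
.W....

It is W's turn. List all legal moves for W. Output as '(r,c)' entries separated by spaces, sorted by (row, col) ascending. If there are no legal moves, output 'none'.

Answer: (1,1) (1,2) (1,3) (2,4) (3,4) (4,4)

Derivation:
(1,0): no bracket -> illegal
(1,1): flips 1 -> legal
(1,2): flips 2 -> legal
(1,3): flips 1 -> legal
(1,4): no bracket -> illegal
(2,0): no bracket -> illegal
(2,4): flips 1 -> legal
(3,0): no bracket -> illegal
(3,4): flips 2 -> legal
(4,1): no bracket -> illegal
(4,4): flips 1 -> legal
(5,2): no bracket -> illegal
(5,3): no bracket -> illegal
(5,4): no bracket -> illegal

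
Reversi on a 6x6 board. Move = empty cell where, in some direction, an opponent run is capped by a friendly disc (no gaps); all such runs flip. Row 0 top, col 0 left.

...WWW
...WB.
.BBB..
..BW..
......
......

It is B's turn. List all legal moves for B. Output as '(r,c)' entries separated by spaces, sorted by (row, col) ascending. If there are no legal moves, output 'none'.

(0,2): no bracket -> illegal
(1,2): flips 1 -> legal
(1,5): no bracket -> illegal
(2,4): no bracket -> illegal
(3,4): flips 1 -> legal
(4,2): no bracket -> illegal
(4,3): flips 1 -> legal
(4,4): flips 1 -> legal

Answer: (1,2) (3,4) (4,3) (4,4)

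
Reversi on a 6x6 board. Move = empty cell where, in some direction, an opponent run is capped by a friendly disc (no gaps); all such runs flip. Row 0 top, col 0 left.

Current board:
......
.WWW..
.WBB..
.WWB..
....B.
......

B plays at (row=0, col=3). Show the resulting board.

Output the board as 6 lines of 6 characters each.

Place B at (0,3); scan 8 dirs for brackets.
Dir NW: edge -> no flip
Dir N: edge -> no flip
Dir NE: edge -> no flip
Dir W: first cell '.' (not opp) -> no flip
Dir E: first cell '.' (not opp) -> no flip
Dir SW: opp run (1,2) (2,1), next='.' -> no flip
Dir S: opp run (1,3) capped by B -> flip
Dir SE: first cell '.' (not opp) -> no flip
All flips: (1,3)

Answer: ...B..
.WWB..
.WBB..
.WWB..
....B.
......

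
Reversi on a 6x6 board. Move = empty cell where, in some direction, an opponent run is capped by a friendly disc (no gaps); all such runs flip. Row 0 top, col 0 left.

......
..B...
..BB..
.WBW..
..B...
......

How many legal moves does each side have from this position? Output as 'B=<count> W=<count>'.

-- B to move --
(2,0): flips 1 -> legal
(2,1): no bracket -> illegal
(2,4): flips 1 -> legal
(3,0): flips 1 -> legal
(3,4): flips 1 -> legal
(4,0): flips 1 -> legal
(4,1): no bracket -> illegal
(4,3): flips 1 -> legal
(4,4): flips 1 -> legal
B mobility = 7
-- W to move --
(0,1): no bracket -> illegal
(0,2): no bracket -> illegal
(0,3): no bracket -> illegal
(1,1): flips 1 -> legal
(1,3): flips 2 -> legal
(1,4): no bracket -> illegal
(2,1): no bracket -> illegal
(2,4): no bracket -> illegal
(3,4): no bracket -> illegal
(4,1): no bracket -> illegal
(4,3): no bracket -> illegal
(5,1): flips 1 -> legal
(5,2): no bracket -> illegal
(5,3): flips 1 -> legal
W mobility = 4

Answer: B=7 W=4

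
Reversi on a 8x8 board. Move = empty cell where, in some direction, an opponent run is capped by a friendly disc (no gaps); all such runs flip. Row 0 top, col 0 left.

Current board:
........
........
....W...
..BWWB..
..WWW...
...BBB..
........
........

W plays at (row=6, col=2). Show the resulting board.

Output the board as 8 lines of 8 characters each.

Place W at (6,2); scan 8 dirs for brackets.
Dir NW: first cell '.' (not opp) -> no flip
Dir N: first cell '.' (not opp) -> no flip
Dir NE: opp run (5,3) capped by W -> flip
Dir W: first cell '.' (not opp) -> no flip
Dir E: first cell '.' (not opp) -> no flip
Dir SW: first cell '.' (not opp) -> no flip
Dir S: first cell '.' (not opp) -> no flip
Dir SE: first cell '.' (not opp) -> no flip
All flips: (5,3)

Answer: ........
........
....W...
..BWWB..
..WWW...
...WBB..
..W.....
........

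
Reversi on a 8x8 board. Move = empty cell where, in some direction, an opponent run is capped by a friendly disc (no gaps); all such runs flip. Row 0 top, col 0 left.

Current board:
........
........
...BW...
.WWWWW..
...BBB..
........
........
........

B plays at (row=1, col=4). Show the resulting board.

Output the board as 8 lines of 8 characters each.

Place B at (1,4); scan 8 dirs for brackets.
Dir NW: first cell '.' (not opp) -> no flip
Dir N: first cell '.' (not opp) -> no flip
Dir NE: first cell '.' (not opp) -> no flip
Dir W: first cell '.' (not opp) -> no flip
Dir E: first cell '.' (not opp) -> no flip
Dir SW: first cell 'B' (not opp) -> no flip
Dir S: opp run (2,4) (3,4) capped by B -> flip
Dir SE: first cell '.' (not opp) -> no flip
All flips: (2,4) (3,4)

Answer: ........
....B...
...BB...
.WWWBW..
...BBB..
........
........
........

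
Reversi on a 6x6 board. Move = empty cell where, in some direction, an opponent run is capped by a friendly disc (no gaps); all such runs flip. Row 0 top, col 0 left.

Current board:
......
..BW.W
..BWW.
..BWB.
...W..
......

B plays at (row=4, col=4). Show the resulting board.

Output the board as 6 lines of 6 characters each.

Place B at (4,4); scan 8 dirs for brackets.
Dir NW: opp run (3,3) capped by B -> flip
Dir N: first cell 'B' (not opp) -> no flip
Dir NE: first cell '.' (not opp) -> no flip
Dir W: opp run (4,3), next='.' -> no flip
Dir E: first cell '.' (not opp) -> no flip
Dir SW: first cell '.' (not opp) -> no flip
Dir S: first cell '.' (not opp) -> no flip
Dir SE: first cell '.' (not opp) -> no flip
All flips: (3,3)

Answer: ......
..BW.W
..BWW.
..BBB.
...WB.
......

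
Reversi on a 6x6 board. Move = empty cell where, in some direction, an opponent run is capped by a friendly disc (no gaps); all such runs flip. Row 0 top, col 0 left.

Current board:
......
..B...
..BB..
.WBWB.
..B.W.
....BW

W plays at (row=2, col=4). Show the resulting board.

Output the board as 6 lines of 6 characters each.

Place W at (2,4); scan 8 dirs for brackets.
Dir NW: first cell '.' (not opp) -> no flip
Dir N: first cell '.' (not opp) -> no flip
Dir NE: first cell '.' (not opp) -> no flip
Dir W: opp run (2,3) (2,2), next='.' -> no flip
Dir E: first cell '.' (not opp) -> no flip
Dir SW: first cell 'W' (not opp) -> no flip
Dir S: opp run (3,4) capped by W -> flip
Dir SE: first cell '.' (not opp) -> no flip
All flips: (3,4)

Answer: ......
..B...
..BBW.
.WBWW.
..B.W.
....BW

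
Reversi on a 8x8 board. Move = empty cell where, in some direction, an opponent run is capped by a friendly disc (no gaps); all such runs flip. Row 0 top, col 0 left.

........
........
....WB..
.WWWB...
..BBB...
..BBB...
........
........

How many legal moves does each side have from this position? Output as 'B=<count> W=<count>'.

Answer: B=7 W=8

Derivation:
-- B to move --
(1,3): no bracket -> illegal
(1,4): flips 1 -> legal
(1,5): flips 2 -> legal
(2,0): flips 1 -> legal
(2,1): flips 1 -> legal
(2,2): flips 2 -> legal
(2,3): flips 2 -> legal
(3,0): flips 3 -> legal
(3,5): no bracket -> illegal
(4,0): no bracket -> illegal
(4,1): no bracket -> illegal
B mobility = 7
-- W to move --
(1,4): no bracket -> illegal
(1,5): no bracket -> illegal
(1,6): no bracket -> illegal
(2,3): no bracket -> illegal
(2,6): flips 1 -> legal
(3,5): flips 1 -> legal
(3,6): no bracket -> illegal
(4,1): no bracket -> illegal
(4,5): no bracket -> illegal
(5,1): flips 1 -> legal
(5,5): flips 1 -> legal
(6,1): no bracket -> illegal
(6,2): flips 2 -> legal
(6,3): flips 2 -> legal
(6,4): flips 5 -> legal
(6,5): flips 2 -> legal
W mobility = 8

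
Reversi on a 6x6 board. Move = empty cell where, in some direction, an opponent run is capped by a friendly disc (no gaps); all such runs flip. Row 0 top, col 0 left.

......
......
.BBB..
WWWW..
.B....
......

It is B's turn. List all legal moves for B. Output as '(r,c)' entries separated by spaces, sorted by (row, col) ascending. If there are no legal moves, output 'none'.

(2,0): no bracket -> illegal
(2,4): no bracket -> illegal
(3,4): no bracket -> illegal
(4,0): flips 1 -> legal
(4,2): flips 1 -> legal
(4,3): flips 2 -> legal
(4,4): flips 1 -> legal

Answer: (4,0) (4,2) (4,3) (4,4)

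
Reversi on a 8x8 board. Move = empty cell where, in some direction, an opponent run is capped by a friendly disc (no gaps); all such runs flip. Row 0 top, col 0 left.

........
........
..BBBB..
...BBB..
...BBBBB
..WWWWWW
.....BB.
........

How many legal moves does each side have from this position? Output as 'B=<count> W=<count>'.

Answer: B=5 W=14

Derivation:
-- B to move --
(4,1): no bracket -> illegal
(4,2): no bracket -> illegal
(5,1): no bracket -> illegal
(6,1): flips 1 -> legal
(6,2): flips 1 -> legal
(6,3): flips 2 -> legal
(6,4): flips 2 -> legal
(6,7): flips 2 -> legal
B mobility = 5
-- W to move --
(1,1): flips 3 -> legal
(1,2): flips 3 -> legal
(1,3): flips 6 -> legal
(1,4): flips 3 -> legal
(1,5): flips 3 -> legal
(1,6): flips 3 -> legal
(2,1): no bracket -> illegal
(2,6): flips 2 -> legal
(3,1): no bracket -> illegal
(3,2): flips 1 -> legal
(3,6): flips 2 -> legal
(3,7): flips 2 -> legal
(4,2): no bracket -> illegal
(6,4): no bracket -> illegal
(6,7): no bracket -> illegal
(7,4): flips 1 -> legal
(7,5): flips 2 -> legal
(7,6): flips 2 -> legal
(7,7): flips 1 -> legal
W mobility = 14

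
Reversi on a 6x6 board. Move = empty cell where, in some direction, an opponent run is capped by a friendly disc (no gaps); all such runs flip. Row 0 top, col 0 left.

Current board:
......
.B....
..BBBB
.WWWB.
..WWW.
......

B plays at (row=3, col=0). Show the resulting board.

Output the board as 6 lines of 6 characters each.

Place B at (3,0); scan 8 dirs for brackets.
Dir NW: edge -> no flip
Dir N: first cell '.' (not opp) -> no flip
Dir NE: first cell '.' (not opp) -> no flip
Dir W: edge -> no flip
Dir E: opp run (3,1) (3,2) (3,3) capped by B -> flip
Dir SW: edge -> no flip
Dir S: first cell '.' (not opp) -> no flip
Dir SE: first cell '.' (not opp) -> no flip
All flips: (3,1) (3,2) (3,3)

Answer: ......
.B....
..BBBB
BBBBB.
..WWW.
......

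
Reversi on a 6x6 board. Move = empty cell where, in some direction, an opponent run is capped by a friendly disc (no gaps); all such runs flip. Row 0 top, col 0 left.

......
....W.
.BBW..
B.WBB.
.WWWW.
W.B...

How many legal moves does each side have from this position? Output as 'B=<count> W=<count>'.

-- B to move --
(0,3): no bracket -> illegal
(0,4): no bracket -> illegal
(0,5): no bracket -> illegal
(1,2): flips 1 -> legal
(1,3): flips 1 -> legal
(1,5): no bracket -> illegal
(2,4): flips 1 -> legal
(2,5): no bracket -> illegal
(3,1): flips 1 -> legal
(3,5): no bracket -> illegal
(4,0): no bracket -> illegal
(4,5): no bracket -> illegal
(5,1): flips 1 -> legal
(5,3): flips 1 -> legal
(5,4): flips 3 -> legal
(5,5): flips 1 -> legal
B mobility = 8
-- W to move --
(1,0): flips 1 -> legal
(1,1): flips 2 -> legal
(1,2): flips 1 -> legal
(1,3): no bracket -> illegal
(2,0): flips 2 -> legal
(2,4): flips 2 -> legal
(2,5): flips 1 -> legal
(3,1): no bracket -> illegal
(3,5): flips 2 -> legal
(4,0): no bracket -> illegal
(4,5): flips 1 -> legal
(5,1): no bracket -> illegal
(5,3): no bracket -> illegal
W mobility = 8

Answer: B=8 W=8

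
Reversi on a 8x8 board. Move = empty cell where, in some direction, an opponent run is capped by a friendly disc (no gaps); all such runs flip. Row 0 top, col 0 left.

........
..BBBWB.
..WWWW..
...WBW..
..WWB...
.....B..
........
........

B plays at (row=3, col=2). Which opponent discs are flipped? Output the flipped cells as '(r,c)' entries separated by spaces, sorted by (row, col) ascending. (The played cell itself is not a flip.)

Dir NW: first cell '.' (not opp) -> no flip
Dir N: opp run (2,2) capped by B -> flip
Dir NE: opp run (2,3) capped by B -> flip
Dir W: first cell '.' (not opp) -> no flip
Dir E: opp run (3,3) capped by B -> flip
Dir SW: first cell '.' (not opp) -> no flip
Dir S: opp run (4,2), next='.' -> no flip
Dir SE: opp run (4,3), next='.' -> no flip

Answer: (2,2) (2,3) (3,3)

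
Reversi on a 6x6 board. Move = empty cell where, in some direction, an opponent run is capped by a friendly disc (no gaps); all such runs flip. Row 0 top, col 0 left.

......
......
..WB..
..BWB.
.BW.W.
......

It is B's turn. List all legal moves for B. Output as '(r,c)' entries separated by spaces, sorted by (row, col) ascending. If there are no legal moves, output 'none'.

Answer: (1,2) (2,1) (4,3) (5,2) (5,4)

Derivation:
(1,1): no bracket -> illegal
(1,2): flips 1 -> legal
(1,3): no bracket -> illegal
(2,1): flips 1 -> legal
(2,4): no bracket -> illegal
(3,1): no bracket -> illegal
(3,5): no bracket -> illegal
(4,3): flips 2 -> legal
(4,5): no bracket -> illegal
(5,1): no bracket -> illegal
(5,2): flips 1 -> legal
(5,3): no bracket -> illegal
(5,4): flips 1 -> legal
(5,5): no bracket -> illegal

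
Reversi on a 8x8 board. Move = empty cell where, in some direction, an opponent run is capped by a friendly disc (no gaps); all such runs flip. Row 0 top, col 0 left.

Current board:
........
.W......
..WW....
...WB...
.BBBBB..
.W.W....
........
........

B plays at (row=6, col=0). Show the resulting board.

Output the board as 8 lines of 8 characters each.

Answer: ........
.W......
..WW....
...WB...
.BBBBB..
.B.W....
B.......
........

Derivation:
Place B at (6,0); scan 8 dirs for brackets.
Dir NW: edge -> no flip
Dir N: first cell '.' (not opp) -> no flip
Dir NE: opp run (5,1) capped by B -> flip
Dir W: edge -> no flip
Dir E: first cell '.' (not opp) -> no flip
Dir SW: edge -> no flip
Dir S: first cell '.' (not opp) -> no flip
Dir SE: first cell '.' (not opp) -> no flip
All flips: (5,1)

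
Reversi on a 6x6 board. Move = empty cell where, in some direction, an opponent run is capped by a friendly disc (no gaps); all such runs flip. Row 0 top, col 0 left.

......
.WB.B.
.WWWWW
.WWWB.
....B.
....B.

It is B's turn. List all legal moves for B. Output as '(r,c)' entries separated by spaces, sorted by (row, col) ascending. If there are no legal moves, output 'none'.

(0,0): flips 3 -> legal
(0,1): no bracket -> illegal
(0,2): no bracket -> illegal
(1,0): flips 1 -> legal
(1,3): no bracket -> illegal
(1,5): no bracket -> illegal
(2,0): no bracket -> illegal
(3,0): flips 4 -> legal
(3,5): no bracket -> illegal
(4,0): no bracket -> illegal
(4,1): flips 2 -> legal
(4,2): flips 2 -> legal
(4,3): no bracket -> illegal

Answer: (0,0) (1,0) (3,0) (4,1) (4,2)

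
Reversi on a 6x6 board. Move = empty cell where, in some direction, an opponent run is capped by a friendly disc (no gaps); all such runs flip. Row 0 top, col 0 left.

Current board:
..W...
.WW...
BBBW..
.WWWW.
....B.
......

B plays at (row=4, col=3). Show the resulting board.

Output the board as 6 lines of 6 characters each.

Place B at (4,3); scan 8 dirs for brackets.
Dir NW: opp run (3,2) capped by B -> flip
Dir N: opp run (3,3) (2,3), next='.' -> no flip
Dir NE: opp run (3,4), next='.' -> no flip
Dir W: first cell '.' (not opp) -> no flip
Dir E: first cell 'B' (not opp) -> no flip
Dir SW: first cell '.' (not opp) -> no flip
Dir S: first cell '.' (not opp) -> no flip
Dir SE: first cell '.' (not opp) -> no flip
All flips: (3,2)

Answer: ..W...
.WW...
BBBW..
.WBWW.
...BB.
......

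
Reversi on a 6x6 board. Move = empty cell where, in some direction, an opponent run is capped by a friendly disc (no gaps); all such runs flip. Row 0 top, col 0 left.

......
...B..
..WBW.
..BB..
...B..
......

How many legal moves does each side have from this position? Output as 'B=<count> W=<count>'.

-- B to move --
(1,1): flips 1 -> legal
(1,2): flips 1 -> legal
(1,4): no bracket -> illegal
(1,5): flips 1 -> legal
(2,1): flips 1 -> legal
(2,5): flips 1 -> legal
(3,1): flips 1 -> legal
(3,4): no bracket -> illegal
(3,5): flips 1 -> legal
B mobility = 7
-- W to move --
(0,2): flips 1 -> legal
(0,3): no bracket -> illegal
(0,4): flips 1 -> legal
(1,2): no bracket -> illegal
(1,4): no bracket -> illegal
(2,1): no bracket -> illegal
(3,1): no bracket -> illegal
(3,4): no bracket -> illegal
(4,1): no bracket -> illegal
(4,2): flips 2 -> legal
(4,4): flips 1 -> legal
(5,2): no bracket -> illegal
(5,3): no bracket -> illegal
(5,4): no bracket -> illegal
W mobility = 4

Answer: B=7 W=4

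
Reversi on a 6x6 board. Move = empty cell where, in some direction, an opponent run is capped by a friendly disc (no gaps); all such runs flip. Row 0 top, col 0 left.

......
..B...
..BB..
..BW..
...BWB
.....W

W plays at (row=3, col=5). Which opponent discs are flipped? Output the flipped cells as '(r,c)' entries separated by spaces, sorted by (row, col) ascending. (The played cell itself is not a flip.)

Dir NW: first cell '.' (not opp) -> no flip
Dir N: first cell '.' (not opp) -> no flip
Dir NE: edge -> no flip
Dir W: first cell '.' (not opp) -> no flip
Dir E: edge -> no flip
Dir SW: first cell 'W' (not opp) -> no flip
Dir S: opp run (4,5) capped by W -> flip
Dir SE: edge -> no flip

Answer: (4,5)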